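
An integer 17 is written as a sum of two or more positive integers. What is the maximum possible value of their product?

486

Fill f[k] for k=2..17: at each k try every first piece i and multiply by the better of (k−i) uncut or f[k−i].
Small cases: f[2]=1, f[3]=2, f[4]=4, f[5]=6, f[6]=9, f[7]=12, f[8]=18, f[9]=27, f[10]=36, f[11]=54, f[12]=81.
f[13] = max(1·81, 2·54, 3·36, …, 11·2, 12·1) = 108
f[14] = max(1·108, 2·81, 3·54, …, 12·2, 13·1) = 162
f[15] = max(1·162, 2·108, 3·81, …, 13·2, 14·1) = 243
f[16] = max(1·243, 2·162, 3·108, …, 14·2, 15·1) = 324
f[17] = max(1·324, 2·243, 3·162, …, 15·2, 16·1) = 486
One optimal split: 3 + 3 + 3 + 3 + 3 + 2; product 3·3·3·3·3·2 = 486.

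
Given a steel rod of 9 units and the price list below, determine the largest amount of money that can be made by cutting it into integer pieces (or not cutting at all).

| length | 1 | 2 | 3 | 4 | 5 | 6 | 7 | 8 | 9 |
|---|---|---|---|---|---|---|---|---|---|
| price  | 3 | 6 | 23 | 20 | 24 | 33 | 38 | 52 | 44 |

69

Consider every possible first cut. r[k] is the best of p[i]+r[k−i] over all sellable i≤k.
r[1] = 3
r[2] = max(3+3, 6+0) = 6
r[3] = max(3+6, 6+3, 23+0) = 23
r[4] = max(3+23, 6+6, 23+3, 20+0) = 26
r[5] = max(3+26, 6+23, 23+6, 20+3, 24+0) = 29
r[6] = max(3+29, 6+26, 23+23, 20+6, 24+3, 33+0) = 46
r[7] = max(3+46, 6+29, 23+26, …, 33+3, 38+0) = 49
r[8] = max(3+49, 6+46, 23+29, …, 38+3, 52+0) = 52
r[9] = max(3+52, 6+49, 23+46, …, 52+3, 44+0) = 69
One optimal cutting: 3 + 3 + 3 → $23 + $23 + $23 = $69.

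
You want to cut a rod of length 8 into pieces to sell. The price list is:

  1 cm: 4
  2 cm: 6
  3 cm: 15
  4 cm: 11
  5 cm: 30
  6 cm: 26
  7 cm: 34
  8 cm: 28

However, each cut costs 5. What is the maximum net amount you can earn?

40

Let v[k] be the best obtainable value from length k. For each k, try every first piece i and keep the best of price[i] + v[k−i] minus the 5 cut fee when i<k.
v[1] = 4
v[2] = 6
v[3] = 15
v[4] = 14  (first piece 1, then v[3]=15)
v[5] = 30
v[6] = 29  (first piece 1, then v[5]=30)
v[7] = 34
v[8] = 40  (first piece 3, then v[5]=30)
One optimal plan: pieces 5 + 3 (1 cut) → 45 − 5 = 40.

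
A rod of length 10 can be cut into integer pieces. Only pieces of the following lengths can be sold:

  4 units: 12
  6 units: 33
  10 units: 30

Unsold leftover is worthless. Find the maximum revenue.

45

Let best[k] be the best obtainable value from length k. For each k, try every first piece i and keep the best of price[i] + best[k−i].
best[1] = 0
best[2] = 0
best[3] = 0
best[4] = 12
best[5] = 12
best[6] = max(12+0, 33+0) = 33
best[7] = max(12+0, 33+0) = 33
best[8] = max(12+12, 33+0) = 33
best[9] = max(12+12, 33+0) = 33
best[10] = max(12+33, 33+12, 30+0) = 45
One optimal cutting: 6 + 4 → 45.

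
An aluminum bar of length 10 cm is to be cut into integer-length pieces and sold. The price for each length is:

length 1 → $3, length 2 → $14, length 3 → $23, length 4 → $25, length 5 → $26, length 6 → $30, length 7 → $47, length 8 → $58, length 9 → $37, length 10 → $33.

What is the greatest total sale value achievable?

Consider every possible first cut. best[k] is the best of p[i]+best[k−i] over all sellable i≤k.
best[1] = 3
best[2] = 14
best[3] = 23
best[4] = 28  (first piece 2, then best[2]=14)
best[5] = 37  (first piece 2, then best[3]=23)
best[6] = 46  (first piece 3, then best[3]=23)
best[7] = 51  (first piece 2, then best[5]=37)
best[8] = 60  (first piece 2, then best[6]=46)
best[9] = 69  (first piece 3, then best[6]=46)
best[10] = 74  (first piece 2, then best[8]=60)
One optimal cutting: 3 + 3 + 2 + 2 → $23 + $23 + $14 + $14 = $74.

74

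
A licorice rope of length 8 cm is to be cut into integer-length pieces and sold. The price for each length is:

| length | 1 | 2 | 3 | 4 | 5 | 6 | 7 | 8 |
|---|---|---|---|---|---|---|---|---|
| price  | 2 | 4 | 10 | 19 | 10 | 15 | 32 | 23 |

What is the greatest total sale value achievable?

38

Consider every possible first cut. r[k] is the best of p[i]+r[k−i] over all sellable i≤k.
r[1] = 2
r[2] = 4  (first piece 1, then r[1]=2)
r[3] = 10
r[4] = 19
r[5] = 21  (first piece 1, then r[4]=19)
r[6] = 23  (first piece 1, then r[5]=21)
r[7] = 32
r[8] = 38  (first piece 4, then r[4]=19)
One optimal cutting: 4 + 4 → ¢19 + ¢19 = ¢38.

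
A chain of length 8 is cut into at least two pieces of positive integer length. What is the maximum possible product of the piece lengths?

18

Fill prod[k] for k=2..8: at each k try every first piece i and multiply by the better of (k−i) uncut or prod[k−i].
prod[2] = 1×max(1,0) = 1×1 = 1
prod[3] = 1×max(2,1) = 1×2 = 2
prod[4] = 2×max(2,1) = 2×2 = 4
prod[5] = 2×max(3,2) = 2×3 = 6
prod[6] = 3×max(3,2) = 3×3 = 9
prod[7] = 2×max(5,6) = 2×6 = 12
prod[8] = 2×max(6,9) = 2×9 = 18
One optimal split: 3 + 3 + 2; product 3×3×2 = 18.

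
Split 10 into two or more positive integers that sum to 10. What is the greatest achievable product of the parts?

Fill g[k] for k=2..10: at each k try every first piece i and multiply by the better of (k−i) uncut or g[k−i].
g[2] = 1·max(1,0) = 1·1 = 1
g[3] = max(1·2, 2·1) = 2
g[4] = max(1·3, 2·2, 3·1) = 4
g[5] = max(1·4, 2·3, 3·2, 4·1) = 6
g[6] = max(1·6, 2·4, 3·3, 4·2, 5·1) = 9
g[7] = max(1·9, 2·6, 3·4, 4·3, 5·2, 6·1) = 12
g[8] = max(1·12, 2·9, 3·6, …, 6·2, 7·1) = 18
g[9] = max(1·18, 2·12, 3·9, …, 7·2, 8·1) = 27
g[10] = max(1·27, 2·18, 3·12, …, 8·2, 9·1) = 36
One optimal split: 3 + 3 + 2 + 2; product 3·3·2·2 = 36.

36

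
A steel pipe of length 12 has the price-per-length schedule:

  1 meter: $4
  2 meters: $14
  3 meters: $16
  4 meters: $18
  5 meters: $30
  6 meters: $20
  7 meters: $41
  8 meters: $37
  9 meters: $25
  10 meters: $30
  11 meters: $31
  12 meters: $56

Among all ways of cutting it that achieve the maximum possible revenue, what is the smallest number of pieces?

Let r[k] be the best obtainable value from length k. For each k, try every first piece i and keep the best of price[i] + r[k−i].
r[1] = 4
r[2] = max(4+4, 14+0) = 14
r[3] = max(4+14, 14+4, 16+0) = 18
r[4] = max(4+18, 14+14, 16+4, 18+0) = 28
r[5] = max(4+28, 14+18, 16+14, 18+4, 30+0) = 32
r[6] = max(4+32, 14+28, 16+18, 18+14, 30+4, 20+0) = 42
r[7] = max(4+42, 14+32, 16+28, …, 20+4, 41+0) = 46
r[8] = max(4+46, 14+42, 16+32, …, 41+4, 37+0) = 56
r[9] = max(4+56, 14+46, 16+42, …, 37+4, 25+0) = 60
r[10] = max(4+60, 14+56, 16+46, …, 25+4, 30+0) = 70
r[11] = max(4+70, 14+60, 16+56, …, 30+4, 31+0) = 74
r[12] = max(4+74, 14+70, 16+60, …, 31+4, 56+0) = 84
Maximum revenue is $84.
Now minimize piece count subject to staying optimal: for each k, pieces[k] = 1 + min over i with p[i]+r[k−i]=r[k] of pieces[k−i].
pieces[9] = 5
pieces[10] = 5
pieces[11] = 6
pieces[12] = 6

6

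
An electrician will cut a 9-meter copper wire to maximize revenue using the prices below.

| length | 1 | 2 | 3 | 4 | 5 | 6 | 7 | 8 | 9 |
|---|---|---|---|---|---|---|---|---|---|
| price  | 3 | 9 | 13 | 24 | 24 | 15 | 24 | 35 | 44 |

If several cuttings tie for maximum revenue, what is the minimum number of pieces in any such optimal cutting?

Consider every possible first cut. r[k] is the best of p[i]+r[k−i] over all sellable i≤k.
r[1] = 3
r[2] = max(3+3, 9+0) = 9
r[3] = max(3+9, 9+3, 13+0) = 13
r[4] = max(3+13, 9+9, 13+3, 24+0) = 24
r[5] = max(3+24, 9+13, 13+9, 24+3, 24+0) = 27
r[6] = max(3+27, 9+24, 13+13, 24+9, 24+3, 15+0) = 33
r[7] = max(3+33, 9+27, 13+24, …, 15+3, 24+0) = 37
r[8] = max(3+37, 9+33, 13+27, …, 24+3, 35+0) = 48
r[9] = max(3+48, 9+37, 13+33, …, 35+3, 44+0) = 51
Maximum revenue is €51.
Now minimize piece count subject to staying optimal: for each k, pieces[k] = 1 + min over i with p[i]+r[k−i]=r[k] of pieces[k−i].
pieces[6] = 2
pieces[7] = 2
pieces[8] = 2
pieces[9] = 3

3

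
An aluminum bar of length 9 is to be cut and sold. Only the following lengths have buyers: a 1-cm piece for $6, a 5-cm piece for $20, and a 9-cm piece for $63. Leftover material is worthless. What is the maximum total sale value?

63

Consider every possible first cut. r[k] is the best of p[i]+r[k−i] over all sellable i≤k.
r[1] = 6
r[2] = 12  (first piece 1, then r[1]=6)
r[3] = 18  (first piece 1, then r[2]=12)
r[4] = 24  (first piece 1, then r[3]=18)
r[5] = 30  (first piece 1, then r[4]=24)
r[6] = 36  (first piece 1, then r[5]=30)
r[7] = 42  (first piece 1, then r[6]=36)
r[8] = 48  (first piece 1, then r[7]=42)
r[9] = 63
One optimal cutting: 9 → $63.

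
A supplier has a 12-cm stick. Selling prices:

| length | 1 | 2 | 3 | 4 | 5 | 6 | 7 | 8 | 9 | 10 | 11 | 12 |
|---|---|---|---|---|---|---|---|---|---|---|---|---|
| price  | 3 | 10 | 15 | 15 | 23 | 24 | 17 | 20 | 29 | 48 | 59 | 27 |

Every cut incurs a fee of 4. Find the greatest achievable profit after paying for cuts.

Build net[k] bottom-up: net[k] = max over allowed piece i of (p[i] + net[k−i]) − 4 per cut.
net[1] = 3
net[2] = 10
net[3] = 15
net[4] = 16  (first piece 2, then net[2]=10)
net[5] = 23
net[6] = 26  (first piece 3, then net[3]=15)
net[7] = 29  (first piece 2, then net[5]=23)
net[8] = 34  (first piece 3, then net[5]=23)
net[9] = 37  (first piece 3, then net[6]=26)
net[10] = 48
net[11] = 59
net[12] = 58  (first piece 1, then net[11]=59)
One optimal plan: pieces 11 + 1 (1 cut) → 62 − 4 = 58.

58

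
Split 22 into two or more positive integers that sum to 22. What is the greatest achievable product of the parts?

Let P[k] be the best product for length k (with at least one cut). For each first piece i, the rest contributes max(k−i, P[k−i]).
Small cases: P[2]=1, P[3]=2, P[4]=4, P[5]=6, P[6]=9, P[7]=12, P[8]=18, P[9]=27, P[10]=36, P[11]=54, P[12]=81, P[13]=108, P[14]=162, P[15]=243.
P[16] = 2×max(14,162) = 2×162 = 324
P[17] = 2×max(15,243) = 2×243 = 486
P[18] = 3×max(15,243) = 3×243 = 729
P[19] = 2×max(17,486) = 2×486 = 972
P[20] = 2×max(18,729) = 2×729 = 1458
P[21] = 3×max(18,729) = 3×729 = 2187
P[22] = 2×max(20,1458) = 2×1458 = 2916
One optimal split: 3 + 3 + 3 + 3 + 3 + 3 + 2 + 2; product 3×3×3×3×3×3×2×2 = 2916.

2916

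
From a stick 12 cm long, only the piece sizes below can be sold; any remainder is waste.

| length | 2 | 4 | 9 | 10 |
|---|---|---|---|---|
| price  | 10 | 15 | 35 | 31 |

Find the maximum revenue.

Consider every possible first cut. f[k] is the best of p[i]+f[k−i] over all sellable i≤k.
f[1] = 0
f[2] = 10
f[3] = 10
f[4] = max(10+10, 15+0) = 20
f[5] = max(10+10, 15+0) = 20
f[6] = max(10+20, 15+10) = 30
f[7] = max(10+20, 15+10) = 30
f[8] = max(10+30, 15+20) = 40
f[9] = max(10+30, 15+20, 35+0) = 40
f[10] = max(10+40, 15+30, 35+0, 31+0) = 50
f[11] = max(10+40, 15+30, 35+10, 31+0) = 50
f[12] = max(10+50, 15+40, 35+10, 31+10) = 60
One optimal cutting: 2 + 2 + 2 + 2 + 2 + 2 → €60.

60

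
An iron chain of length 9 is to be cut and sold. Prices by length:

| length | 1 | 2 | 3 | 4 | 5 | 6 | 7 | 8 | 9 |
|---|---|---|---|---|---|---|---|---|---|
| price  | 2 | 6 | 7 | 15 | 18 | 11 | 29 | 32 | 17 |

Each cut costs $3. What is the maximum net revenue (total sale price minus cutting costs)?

Consider every possible first cut. r[k] is the best of p[i]+r[k−i] over all sellable i≤k, charging 3 whenever i<k.
r[1] = 2
r[2] = 6
r[3] = 7
r[4] = 15
r[5] = 18
r[6] = 18  (first piece 2, then r[4]=15)
r[7] = 29
r[8] = 32
r[9] = 32  (first piece 2, then r[7]=29)
One optimal plan: pieces 7 + 2 (1 cut) → $35 − $3 = $32.

32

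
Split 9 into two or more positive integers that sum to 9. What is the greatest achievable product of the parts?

27

Fill f[k] for k=2..9: at each k try every first piece i and multiply by the better of (k−i) uncut or f[k−i].
f[2] = 1*max(1,0) = 1*1 = 1
f[3] = 1*max(2,1) = 1*2 = 2
f[4] = 2*max(2,1) = 2*2 = 4
f[5] = 2*max(3,2) = 2*3 = 6
f[6] = 3*max(3,2) = 3*3 = 9
f[7] = 2*max(5,6) = 2*6 = 12
f[8] = 2*max(6,9) = 2*9 = 18
f[9] = 3*max(6,9) = 3*9 = 27
One optimal split: 3 + 3 + 3; product 3*3*3 = 27.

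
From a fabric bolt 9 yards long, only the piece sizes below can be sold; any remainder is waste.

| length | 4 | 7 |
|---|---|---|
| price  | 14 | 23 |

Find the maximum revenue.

Consider every possible first cut. r[k] is the best of p[i]+r[k−i] over all sellable i≤k.
r[1] = 0
r[2] = 0
r[3] = 0
r[4] = 14
r[5] = 14
r[6] = 14
r[7] = max(14+0, 23+0) = 23
r[8] = max(14+14, 23+0) = 28
r[9] = max(14+14, 23+0) = 28
One optimal cutting: pieces 4 + 4 with 1 yard of scrap → $28.

28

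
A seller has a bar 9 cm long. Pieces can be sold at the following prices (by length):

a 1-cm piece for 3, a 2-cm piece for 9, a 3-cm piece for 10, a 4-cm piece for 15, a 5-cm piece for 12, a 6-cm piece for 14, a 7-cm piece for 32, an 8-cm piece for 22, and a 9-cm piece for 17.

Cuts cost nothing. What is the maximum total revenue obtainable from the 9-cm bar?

41

Build best[k] bottom-up: best[k] = max over allowed piece i of (p[i] + best[k−i]).
best[1] = 3
best[2] = max(3+3, 9+0) = 9
best[3] = max(3+9, 9+3, 10+0) = 12
best[4] = max(3+12, 9+9, 10+3, 15+0) = 18
best[5] = max(3+18, 9+12, 10+9, 15+3, 12+0) = 21
best[6] = max(3+21, 9+18, 10+12, 15+9, 12+3, 14+0) = 27
best[7] = max(3+27, 9+21, 10+18, …, 14+3, 32+0) = 32
best[8] = max(3+32, 9+27, 10+21, …, 32+3, 22+0) = 36
best[9] = max(3+36, 9+32, 10+27, …, 22+3, 17+0) = 41
One optimal cutting: 7 + 2 → 32 + 9 = 41.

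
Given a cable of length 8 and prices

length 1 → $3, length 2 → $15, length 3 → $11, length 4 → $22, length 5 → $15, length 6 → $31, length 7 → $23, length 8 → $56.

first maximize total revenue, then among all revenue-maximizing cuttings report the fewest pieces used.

4

Build r[k] bottom-up: r[k] = max over allowed piece i of (p[i] + r[k−i]).
r[1] = 3
r[2] = max(3+3, 15+0) = 15
r[3] = max(3+15, 15+3, 11+0) = 18
r[4] = max(3+18, 15+15, 11+3, 22+0) = 30
r[5] = max(3+30, 15+18, 11+15, 22+3, 15+0) = 33
r[6] = max(3+33, 15+30, 11+18, 22+15, 15+3, 31+0) = 45
r[7] = max(3+45, 15+33, 11+30, …, 31+3, 23+0) = 48
r[8] = max(3+48, 15+45, 11+33, …, 23+3, 56+0) = 60
Maximum revenue is $60.
Now minimize piece count subject to staying optimal: for each k, pieces[k] = 1 + min over i with p[i]+r[k−i]=r[k] of pieces[k−i].
pieces[5] = 3
pieces[6] = 3
pieces[7] = 4
pieces[8] = 4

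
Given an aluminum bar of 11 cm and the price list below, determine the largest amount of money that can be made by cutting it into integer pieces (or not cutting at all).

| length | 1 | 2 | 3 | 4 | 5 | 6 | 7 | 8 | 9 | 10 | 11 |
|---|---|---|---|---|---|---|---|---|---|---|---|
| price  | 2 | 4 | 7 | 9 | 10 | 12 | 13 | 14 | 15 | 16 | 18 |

Build v[k] bottom-up: v[k] = max over allowed piece i of (p[i] + v[k−i]).
v[1] = 2
v[2] = 4  (first piece 1, then v[1]=2)
v[3] = 7
v[4] = 9  (first piece 1, then v[3]=7)
v[5] = 11  (first piece 1, then v[4]=9)
v[6] = 14  (first piece 3, then v[3]=7)
v[7] = 16  (first piece 1, then v[6]=14)
v[8] = 18  (first piece 1, then v[7]=16)
v[9] = 21  (first piece 3, then v[6]=14)
v[10] = 23  (first piece 1, then v[9]=21)
v[11] = 25  (first piece 1, then v[10]=23)
One optimal cutting: 3 + 3 + 3 + 1 + 1 → $7 + $7 + $7 + $2 + $2 = $25.

25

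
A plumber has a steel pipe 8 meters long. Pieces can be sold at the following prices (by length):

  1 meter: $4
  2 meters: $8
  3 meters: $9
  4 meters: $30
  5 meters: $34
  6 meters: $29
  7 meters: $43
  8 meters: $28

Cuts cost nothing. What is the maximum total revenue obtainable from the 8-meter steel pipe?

Build r[k] bottom-up: r[k] = max over allowed piece i of (p[i] + r[k−i]).
r[1] = 4
r[2] = max(4+4, 8+0) = 8
r[3] = max(4+8, 8+4, 9+0) = 12
r[4] = max(4+12, 8+8, 9+4, 30+0) = 30
r[5] = max(4+30, 8+12, 9+8, 30+4, 34+0) = 34
r[6] = max(4+34, 8+30, 9+12, 30+8, 34+4, 29+0) = 38
r[7] = max(4+38, 8+34, 9+30, …, 29+4, 43+0) = 43
r[8] = max(4+43, 8+38, 9+34, …, 43+4, 28+0) = 60
One optimal cutting: 4 + 4 → $30 + $30 = $60.

60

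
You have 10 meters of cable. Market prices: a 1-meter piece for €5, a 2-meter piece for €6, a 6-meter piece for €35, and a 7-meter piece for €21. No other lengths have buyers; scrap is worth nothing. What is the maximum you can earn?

Build f[k] bottom-up: f[k] = max over allowed piece i of (p[i] + f[k−i]).
f[1] = 5
f[2] = 10  (first piece 1, then f[1]=5)
f[3] = 15  (first piece 1, then f[2]=10)
f[4] = 20  (first piece 1, then f[3]=15)
f[5] = 25  (first piece 1, then f[4]=20)
f[6] = 35
f[7] = 40  (first piece 1, then f[6]=35)
f[8] = 45  (first piece 1, then f[7]=40)
f[9] = 50  (first piece 1, then f[8]=45)
f[10] = 55  (first piece 1, then f[9]=50)
One optimal cutting: 6 + 1 + 1 + 1 + 1 → €55.

55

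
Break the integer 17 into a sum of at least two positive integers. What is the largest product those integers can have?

486

Let prod[k] be the best product for length k (with at least one cut). For each first piece i, the rest contributes max(k−i, prod[k−i]).
Small cases: prod[2]=1, prod[3]=2, prod[4]=4, prod[5]=6, prod[6]=9, prod[7]=12, prod[8]=18, prod[9]=27, prod[10]=36, prod[11]=54, prod[12]=81.
prod[13] = 2*max(11,54) = 2*54 = 108
prod[14] = 2*max(12,81) = 2*81 = 162
prod[15] = 3*max(12,81) = 3*81 = 243
prod[16] = 2*max(14,162) = 2*162 = 324
prod[17] = 2*max(15,243) = 2*243 = 486
One optimal split: 3 + 3 + 3 + 3 + 3 + 2; product 3*3*3*3*3*2 = 486.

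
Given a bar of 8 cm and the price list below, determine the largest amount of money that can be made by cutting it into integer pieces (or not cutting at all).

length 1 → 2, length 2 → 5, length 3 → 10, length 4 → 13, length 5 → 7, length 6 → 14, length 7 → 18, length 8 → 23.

Let v[k] be the best obtainable value from length k. For each k, try every first piece i and keep the best of price[i] + v[k−i].
v[1] = 2
v[2] = 5
v[3] = 10
v[4] = 13
v[5] = 15  (first piece 1, then v[4]=13)
v[6] = 20  (first piece 3, then v[3]=10)
v[7] = 23  (first piece 3, then v[4]=13)
v[8] = 26  (first piece 4, then v[4]=13)
One optimal cutting: 4 + 4 → 13 + 13 = 26.

26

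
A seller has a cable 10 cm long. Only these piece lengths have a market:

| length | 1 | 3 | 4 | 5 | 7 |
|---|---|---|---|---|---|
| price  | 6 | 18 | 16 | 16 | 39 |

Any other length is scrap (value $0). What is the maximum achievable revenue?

Let r[k] be the best obtainable value from length k. For each k, try every first piece i and keep the best of price[i] + r[k−i].
r[1] = 6
r[2] = 12  (first piece 1, then r[1]=6)
r[3] = 18  (first piece 1, then r[2]=12)
r[4] = 24  (first piece 1, then r[3]=18)
r[5] = 30  (first piece 1, then r[4]=24)
r[6] = 36  (first piece 1, then r[5]=30)
r[7] = 42  (first piece 1, then r[6]=36)
r[8] = 48  (first piece 1, then r[7]=42)
r[9] = 54  (first piece 1, then r[8]=48)
r[10] = 60  (first piece 1, then r[9]=54)
One optimal cutting: 1 + 1 + 1 + 1 + 1 + 1 + 1 + 1 + 1 + 1 → $60.

60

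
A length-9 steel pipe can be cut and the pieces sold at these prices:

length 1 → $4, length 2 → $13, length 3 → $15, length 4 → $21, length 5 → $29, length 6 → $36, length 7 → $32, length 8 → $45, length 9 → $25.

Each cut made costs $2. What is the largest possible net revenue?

Let v[k] be the best obtainable value from length k. For each k, try every first piece i and keep the best of price[i] + v[k−i] minus the 2 cut fee when i<k.
v[1] = 4
v[2] = 13
v[3] = 15  (first piece 1, then v[2]=13)
v[4] = 24  (first piece 2, then v[2]=13)
v[5] = 29
v[6] = 36
v[7] = 40  (first piece 2, then v[5]=29)
v[8] = 47  (first piece 2, then v[6]=36)
v[9] = 51  (first piece 2, then v[7]=40)
One optimal plan: pieces 5 + 2 + 2 (2 cuts) → $55 − $4 = $51.

51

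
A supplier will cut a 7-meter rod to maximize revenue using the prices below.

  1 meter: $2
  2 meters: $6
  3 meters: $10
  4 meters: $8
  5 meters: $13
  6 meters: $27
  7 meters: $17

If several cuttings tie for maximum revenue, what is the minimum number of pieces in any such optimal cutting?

Consider every possible first cut. r[k] is the best of p[i]+r[k−i] over all sellable i≤k.
r[1] = 2
r[2] = 6
r[3] = 10
r[4] = 12  (first piece 1, then r[3]=10)
r[5] = 16  (first piece 2, then r[3]=10)
r[6] = 27
r[7] = 29  (first piece 1, then r[6]=27)
Maximum revenue is $29.
Now minimize piece count subject to staying optimal: for each k, pieces[k] = 1 + min over i with p[i]+r[k−i]=r[k] of pieces[k−i].
pieces[4] = 2
pieces[5] = 2
pieces[6] = 1
pieces[7] = 2

2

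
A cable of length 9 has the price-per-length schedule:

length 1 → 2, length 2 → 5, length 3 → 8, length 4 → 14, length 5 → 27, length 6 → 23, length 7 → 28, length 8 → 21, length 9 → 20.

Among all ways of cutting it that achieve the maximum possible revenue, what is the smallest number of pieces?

Let r[k] be the best obtainable value from length k. For each k, try every first piece i and keep the best of price[i] + r[k−i].
r[1] = 2
r[2] = 5
r[3] = 8
r[4] = 14
r[5] = 27
r[6] = 29  (first piece 1, then r[5]=27)
r[7] = 32  (first piece 2, then r[5]=27)
r[8] = 35  (first piece 3, then r[5]=27)
r[9] = 41  (first piece 4, then r[5]=27)
Maximum revenue is 41.
Now minimize piece count subject to staying optimal: for each k, pieces[k] = 1 + min over i with p[i]+r[k−i]=r[k] of pieces[k−i].
pieces[6] = 2
pieces[7] = 2
pieces[8] = 2
pieces[9] = 2

2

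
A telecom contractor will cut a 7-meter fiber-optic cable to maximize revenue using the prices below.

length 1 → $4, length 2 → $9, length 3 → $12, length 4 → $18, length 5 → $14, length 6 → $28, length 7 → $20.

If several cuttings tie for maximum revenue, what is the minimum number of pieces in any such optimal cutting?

2

Let r[k] be the best obtainable value from length k. For each k, try every first piece i and keep the best of price[i] + r[k−i].
r[1] = 4
r[2] = 9
r[3] = 13  (first piece 1, then r[2]=9)
r[4] = 18  (first piece 2, then r[2]=9)
r[5] = 22  (first piece 1, then r[4]=18)
r[6] = 28
r[7] = 32  (first piece 1, then r[6]=28)
Maximum revenue is $32.
Now minimize piece count subject to staying optimal: for each k, pieces[k] = 1 + min over i with p[i]+r[k−i]=r[k] of pieces[k−i].
pieces[4] = 1
pieces[5] = 2
pieces[6] = 1
pieces[7] = 2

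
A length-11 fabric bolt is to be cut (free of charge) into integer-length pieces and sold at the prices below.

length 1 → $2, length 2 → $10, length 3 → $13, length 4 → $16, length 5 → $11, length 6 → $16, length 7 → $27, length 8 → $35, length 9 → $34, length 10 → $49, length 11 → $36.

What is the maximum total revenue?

53

Let R[k] be the best obtainable value from length k. For each k, try every first piece i and keep the best of price[i] + R[k−i].
R[1] = 2
R[2] = max(2+2, 10+0) = 10
R[3] = max(2+10, 10+2, 13+0) = 13
R[4] = max(2+13, 10+10, 13+2, 16+0) = 20
R[5] = max(2+20, 10+13, 13+10, 16+2, 11+0) = 23
R[6] = max(2+23, 10+20, 13+13, 16+10, 11+2, 16+0) = 30
R[7] = max(2+30, 10+23, 13+20, …, 16+2, 27+0) = 33
R[8] = max(2+33, 10+30, 13+23, …, 27+2, 35+0) = 40
R[9] = max(2+40, 10+33, 13+30, …, 35+2, 34+0) = 43
R[10] = max(2+43, 10+40, 13+33, …, 34+2, 49+0) = 50
R[11] = max(2+50, 10+43, 13+40, …, 49+2, 36+0) = 53
One optimal cutting: 3 + 2 + 2 + 2 + 2 → $13 + $10 + $10 + $10 + $10 = $53.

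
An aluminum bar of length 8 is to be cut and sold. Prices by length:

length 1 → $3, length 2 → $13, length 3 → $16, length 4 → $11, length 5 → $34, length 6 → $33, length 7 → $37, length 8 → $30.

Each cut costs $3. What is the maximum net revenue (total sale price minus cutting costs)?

Build net[k] bottom-up: net[k] = max over allowed piece i of (p[i] + net[k−i]) − 3 per cut.
net[1] = 3
net[2] = 13
net[3] = 16
net[4] = 23  (first piece 2, then net[2]=13)
net[5] = 34
net[6] = 34  (first piece 1, then net[5]=34)
net[7] = 44  (first piece 2, then net[5]=34)
net[8] = 47  (first piece 3, then net[5]=34)
One optimal plan: pieces 5 + 3 (1 cut) → $50 − $3 = $47.

47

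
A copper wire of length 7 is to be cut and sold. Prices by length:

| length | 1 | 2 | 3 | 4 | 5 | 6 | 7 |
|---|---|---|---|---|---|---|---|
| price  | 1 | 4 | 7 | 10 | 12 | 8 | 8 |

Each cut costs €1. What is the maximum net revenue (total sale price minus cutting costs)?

Consider every possible first cut. v[k] is the best of p[i]+v[k−i] over all sellable i≤k, charging 1 whenever i<k.
v[1] = 1
v[2] = max(1+1-1, 4+0) = 4
v[3] = max(1+4-1, 4+1-1, 7+0) = 7
v[4] = max(1+7-1, 4+4-1, 7+1-1, 10+0) = 10
v[5] = max(1+10-1, 4+7-1, 7+4-1, 10+1-1, 12+0) = 12
v[6] = max(1+12-1, 4+10-1, 7+7-1, 10+4-1, 12+1-1, 8+0) = 13
v[7] = max(1+13-1, 4+12-1, 7+10-1, …, 8+1-1, 8+0) = 16
One optimal plan: pieces 4 + 3 (1 cut) → €17 − €1 = €16.

16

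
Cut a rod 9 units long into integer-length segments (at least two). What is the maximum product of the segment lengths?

27

Fill g[k] for k=2..9: at each k try every first piece i and multiply by the better of (k−i) uncut or g[k−i].
g[2] = 1×max(1,0) = 1×1 = 1
g[3] = 1×max(2,1) = 1×2 = 2
g[4] = 2×max(2,1) = 2×2 = 4
g[5] = 2×max(3,2) = 2×3 = 6
g[6] = 3×max(3,2) = 3×3 = 9
g[7] = 2×max(5,6) = 2×6 = 12
g[8] = 2×max(6,9) = 2×9 = 18
g[9] = 3×max(6,9) = 3×9 = 27
One optimal split: 3 + 3 + 3; product 3×3×3 = 27.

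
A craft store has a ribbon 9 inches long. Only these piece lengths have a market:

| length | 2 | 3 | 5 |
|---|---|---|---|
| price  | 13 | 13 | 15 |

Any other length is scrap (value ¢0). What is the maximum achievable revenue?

52

Consider every possible first cut. best[k] is the best of p[i]+best[k−i] over all sellable i≤k.
best[1] = 0
best[2] = 13
best[3] = max(13+0, 13+0) = 13
best[4] = max(13+13, 13+0) = 26
best[5] = max(13+13, 13+13, 15+0) = 26
best[6] = max(13+26, 13+13, 15+0) = 39
best[7] = max(13+26, 13+26, 15+13) = 39
best[8] = max(13+39, 13+26, 15+13) = 52
best[9] = max(13+39, 13+39, 15+26) = 52
One optimal cutting: pieces 2 + 2 + 2 + 2 with 1 inch of scrap → ¢52.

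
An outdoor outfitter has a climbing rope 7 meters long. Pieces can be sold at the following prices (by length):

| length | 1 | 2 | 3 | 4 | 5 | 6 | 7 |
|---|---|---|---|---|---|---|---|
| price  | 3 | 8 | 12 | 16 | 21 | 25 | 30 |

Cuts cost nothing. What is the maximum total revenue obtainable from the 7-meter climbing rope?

30

Consider every possible first cut. R[k] is the best of p[i]+R[k−i] over all sellable i≤k.
R[1] = 3
R[2] = max(3+3, 8+0) = 8
R[3] = max(3+8, 8+3, 12+0) = 12
R[4] = max(3+12, 8+8, 12+3, 16+0) = 16
R[5] = max(3+16, 8+12, 12+8, 16+3, 21+0) = 21
R[6] = max(3+21, 8+16, 12+12, 16+8, 21+3, 25+0) = 25
R[7] = max(3+25, 8+21, 12+16, …, 25+3, 30+0) = 30
Best is to sell the whole 7-meter piece uncut for €30.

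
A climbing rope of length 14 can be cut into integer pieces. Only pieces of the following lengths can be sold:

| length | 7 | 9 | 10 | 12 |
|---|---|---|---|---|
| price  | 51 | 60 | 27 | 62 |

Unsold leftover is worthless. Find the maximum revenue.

102

Build r[k] bottom-up: r[k] = max over allowed piece i of (p[i] + r[k−i]).
r[1] = 0
r[2] = 0
r[3] = 0
r[4] = 0
r[5] = 0
r[6] = 0
r[7] = 51
r[8] = 51
r[9] = 60
r[10] = 60
r[11] = 60
r[12] = 62
r[13] = 62
r[14] = 102  (first piece 7, then r[7]=51)
One optimal cutting: 7 + 7 → €102.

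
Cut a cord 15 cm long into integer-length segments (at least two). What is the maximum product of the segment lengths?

243

Let f[k] be the best product for length k (with at least one cut). For each first piece i, the rest contributes max(k−i, f[k−i]).
f[2] = 1·max(1,0) = 1·1 = 1
f[3] = max(1·2, 2·1) = 2
f[4] = max(1·3, 2·2, 3·1) = 4
f[5] = max(1·4, 2·3, 3·2, 4·1) = 6
f[6] = max(1·6, 2·4, 3·3, 4·2, 5·1) = 9
f[7] = max(1·9, 2·6, 3·4, 4·3, 5·2, 6·1) = 12
f[8] = max(1·12, 2·9, 3·6, …, 6·2, 7·1) = 18
f[9] = max(1·18, 2·12, 3·9, …, 7·2, 8·1) = 27
f[10] = max(1·27, 2·18, 3·12, …, 8·2, 9·1) = 36
f[11] = max(1·36, 2·27, 3·18, …, 9·2, 10·1) = 54
f[12] = max(1·54, 2·36, 3·27, …, 10·2, 11·1) = 81
f[13] = max(1·81, 2·54, 3·36, …, 11·2, 12·1) = 108
f[14] = max(1·108, 2·81, 3·54, …, 12·2, 13·1) = 162
f[15] = max(1·162, 2·108, 3·81, …, 13·2, 14·1) = 243
One optimal split: 3 + 3 + 3 + 3 + 3; product 3·3·3·3·3 = 243.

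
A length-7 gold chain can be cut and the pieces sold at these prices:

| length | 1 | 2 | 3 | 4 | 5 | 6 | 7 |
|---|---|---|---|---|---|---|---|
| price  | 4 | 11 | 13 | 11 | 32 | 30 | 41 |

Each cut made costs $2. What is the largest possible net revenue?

Consider every possible first cut. v[k] is the best of p[i]+v[k−i] over all sellable i≤k, charging 2 whenever i<k.
v[1] = 4
v[2] = 11
v[3] = 13  (first piece 1, then v[2]=11)
v[4] = 20  (first piece 2, then v[2]=11)
v[5] = 32
v[6] = 34  (first piece 1, then v[5]=32)
v[7] = 41  (first piece 2, then v[5]=32)
One optimal plan: pieces 5 + 2 (1 cut) → $43 − $2 = $41.

41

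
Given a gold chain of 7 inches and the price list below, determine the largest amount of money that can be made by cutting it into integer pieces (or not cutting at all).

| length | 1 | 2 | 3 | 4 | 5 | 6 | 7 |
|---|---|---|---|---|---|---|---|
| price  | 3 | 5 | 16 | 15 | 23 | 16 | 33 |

35

Let best[k] be the best obtainable value from length k. For each k, try every first piece i and keep the best of price[i] + best[k−i].
best[1] = 3
best[2] = max(3+3, 5+0) = 6
best[3] = max(3+6, 5+3, 16+0) = 16
best[4] = max(3+16, 5+6, 16+3, 15+0) = 19
best[5] = max(3+19, 5+16, 16+6, 15+3, 23+0) = 23
best[6] = max(3+23, 5+19, 16+16, 15+6, 23+3, 16+0) = 32
best[7] = max(3+32, 5+23, 16+19, …, 16+3, 33+0) = 35
One optimal cutting: 3 + 3 + 1 → $16 + $16 + $3 = $35.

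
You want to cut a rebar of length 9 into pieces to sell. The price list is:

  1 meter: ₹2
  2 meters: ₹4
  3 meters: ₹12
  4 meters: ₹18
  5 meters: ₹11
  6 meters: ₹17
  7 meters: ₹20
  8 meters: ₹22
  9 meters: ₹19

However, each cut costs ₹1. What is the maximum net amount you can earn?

Let v[k] be the best obtainable value from length k. For each k, try every first piece i and keep the best of price[i] + v[k−i] minus the 1 cut fee when i<k.
v[1] = 2
v[2] = max(2+2-1, 4+0) = 4
v[3] = max(2+4-1, 4+2-1, 12+0) = 12
v[4] = max(2+12-1, 4+4-1, 12+2-1, 18+0) = 18
v[5] = max(2+18-1, 4+12-1, 12+4-1, 18+2-1, 11+0) = 19
v[6] = max(2+19-1, 4+18-1, 12+12-1, 18+4-1, 11+2-1, 17+0) = 23
v[7] = max(2+23-1, 4+19-1, 12+18-1, …, 17+2-1, 20+0) = 29
v[8] = max(2+29-1, 4+23-1, 12+19-1, …, 20+2-1, 22+0) = 35
v[9] = max(2+35-1, 4+29-1, 12+23-1, …, 22+2-1, 19+0) = 36
One optimal plan: pieces 4 + 4 + 1 (2 cuts) → ₹38 − ₹2 = ₹36.

36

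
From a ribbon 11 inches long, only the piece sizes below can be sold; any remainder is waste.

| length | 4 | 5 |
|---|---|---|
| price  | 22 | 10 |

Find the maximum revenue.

44

Build r[k] bottom-up: r[k] = max over allowed piece i of (p[i] + r[k−i]).
r[1] = 0
r[2] = 0
r[3] = 0
r[4] = 22
r[5] = max(22+0, 10+0) = 22
r[6] = max(22+0, 10+0) = 22
r[7] = max(22+0, 10+0) = 22
r[8] = max(22+22, 10+0) = 44
r[9] = max(22+22, 10+22) = 44
r[10] = max(22+22, 10+22) = 44
r[11] = max(22+22, 10+22) = 44
One optimal cutting: pieces 4 + 4 with 3 inches of scrap → ¢44.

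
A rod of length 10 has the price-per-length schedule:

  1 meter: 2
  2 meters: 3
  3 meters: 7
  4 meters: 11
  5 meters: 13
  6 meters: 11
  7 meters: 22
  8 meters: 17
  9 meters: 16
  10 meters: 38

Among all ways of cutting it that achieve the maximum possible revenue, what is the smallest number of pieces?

1

Let r[k] be the best obtainable value from length k. For each k, try every first piece i and keep the best of price[i] + r[k−i].
r[1] = 2
r[2] = max(2+2, 3+0) = 4
r[3] = max(2+4, 3+2, 7+0) = 7
r[4] = max(2+7, 3+4, 7+2, 11+0) = 11
r[5] = max(2+11, 3+7, 7+4, 11+2, 13+0) = 13
r[6] = max(2+13, 3+11, 7+7, 11+4, 13+2, 11+0) = 15
r[7] = max(2+15, 3+13, 7+11, …, 11+2, 22+0) = 22
r[8] = max(2+22, 3+15, 7+13, …, 22+2, 17+0) = 24
r[9] = max(2+24, 3+22, 7+15, …, 17+2, 16+0) = 26
r[10] = max(2+26, 3+24, 7+22, …, 16+2, 38+0) = 38
Maximum revenue is 38.
Now minimize piece count subject to staying optimal: for each k, pieces[k] = 1 + min over i with p[i]+r[k−i]=r[k] of pieces[k−i].
pieces[7] = 1
pieces[8] = 2
pieces[9] = 3
pieces[10] = 1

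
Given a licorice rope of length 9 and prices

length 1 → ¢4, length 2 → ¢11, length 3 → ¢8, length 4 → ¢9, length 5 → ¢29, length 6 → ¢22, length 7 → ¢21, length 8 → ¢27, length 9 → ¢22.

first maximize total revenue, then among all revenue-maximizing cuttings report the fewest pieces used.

3

Consider every possible first cut. r[k] is the best of p[i]+r[k−i] over all sellable i≤k.
r[1] = 4
r[2] = max(4+4, 11+0) = 11
r[3] = max(4+11, 11+4, 8+0) = 15
r[4] = max(4+15, 11+11, 8+4, 9+0) = 22
r[5] = max(4+22, 11+15, 8+11, 9+4, 29+0) = 29
r[6] = max(4+29, 11+22, 8+15, 9+11, 29+4, 22+0) = 33
r[7] = max(4+33, 11+29, 8+22, …, 22+4, 21+0) = 40
r[8] = max(4+40, 11+33, 8+29, …, 21+4, 27+0) = 44
r[9] = max(4+44, 11+40, 8+33, …, 27+4, 22+0) = 51
Maximum revenue is ¢51.
Now minimize piece count subject to staying optimal: for each k, pieces[k] = 1 + min over i with p[i]+r[k−i]=r[k] of pieces[k−i].
pieces[6] = 2
pieces[7] = 2
pieces[8] = 3
pieces[9] = 3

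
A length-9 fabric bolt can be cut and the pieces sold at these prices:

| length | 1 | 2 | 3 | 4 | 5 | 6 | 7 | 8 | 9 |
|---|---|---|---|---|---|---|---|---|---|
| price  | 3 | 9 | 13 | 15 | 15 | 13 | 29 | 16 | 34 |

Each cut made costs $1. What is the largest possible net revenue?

37

Build net[k] bottom-up: net[k] = max over allowed piece i of (p[i] + net[k−i]) − 1 per cut.
net[1] = 3
net[2] = max(3+3-1, 9+0) = 9
net[3] = max(3+9-1, 9+3-1, 13+0) = 13
net[4] = max(3+13-1, 9+9-1, 13+3-1, 15+0) = 17
net[5] = max(3+17-1, 9+13-1, 13+9-1, 15+3-1, 15+0) = 21
net[6] = max(3+21-1, 9+17-1, 13+13-1, 15+9-1, 15+3-1, 13+0) = 25
net[7] = max(3+25-1, 9+21-1, 13+17-1, …, 13+3-1, 29+0) = 29
net[8] = max(3+29-1, 9+25-1, 13+21-1, …, 29+3-1, 16+0) = 33
net[9] = max(3+33-1, 9+29-1, 13+25-1, …, 16+3-1, 34+0) = 37
One optimal plan: pieces 3 + 2 + 2 + 2 (3 cuts) → $40 − $3 = $37.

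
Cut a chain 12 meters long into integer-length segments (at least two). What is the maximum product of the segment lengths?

Fill g[k] for k=2..12: at each k try every first piece i and multiply by the better of (k−i) uncut or g[k−i].
Small cases: g[2]=1, g[3]=2, g[4]=4, g[5]=6, g[6]=9, g[7]=12.
g[8] = 2×max(6,9) = 2×9 = 18
g[9] = 3×max(6,9) = 3×9 = 27
g[10] = 2×max(8,18) = 2×18 = 36
g[11] = 2×max(9,27) = 2×27 = 54
g[12] = 3×max(9,27) = 3×27 = 81
One optimal split: 3 + 3 + 3 + 3; product 3×3×3×3 = 81.

81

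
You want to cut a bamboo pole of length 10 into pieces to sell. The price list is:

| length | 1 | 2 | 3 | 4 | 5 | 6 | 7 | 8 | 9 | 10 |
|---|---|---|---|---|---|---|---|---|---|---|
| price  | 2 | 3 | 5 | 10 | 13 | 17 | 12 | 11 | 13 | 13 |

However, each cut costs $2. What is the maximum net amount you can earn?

Let v[k] be the best obtainable value from length k. For each k, try every first piece i and keep the best of price[i] + v[k−i] minus the 2 cut fee when i<k.
v[1] = 2
v[2] = max(2+2-2, 3+0) = 3
v[3] = max(2+3-2, 3+2-2, 5+0) = 5
v[4] = max(2+5-2, 3+3-2, 5+2-2, 10+0) = 10
v[5] = max(2+10-2, 3+5-2, 5+3-2, 10+2-2, 13+0) = 13
v[6] = max(2+13-2, 3+10-2, 5+5-2, 10+3-2, 13+2-2, 17+0) = 17
v[7] = max(2+17-2, 3+13-2, 5+10-2, …, 17+2-2, 12+0) = 17
v[8] = max(2+17-2, 3+17-2, 5+13-2, …, 12+2-2, 11+0) = 18
v[9] = max(2+18-2, 3+17-2, 5+17-2, …, 11+2-2, 13+0) = 21
v[10] = max(2+21-2, 3+18-2, 5+17-2, …, 13+2-2, 13+0) = 25
One optimal plan: pieces 6 + 4 (1 cut) → $27 − $2 = $25.

25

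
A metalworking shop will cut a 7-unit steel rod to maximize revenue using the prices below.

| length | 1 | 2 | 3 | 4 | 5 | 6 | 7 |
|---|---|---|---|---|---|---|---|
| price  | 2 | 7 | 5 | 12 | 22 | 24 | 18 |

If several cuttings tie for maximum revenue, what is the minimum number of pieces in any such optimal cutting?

Consider every possible first cut. r[k] is the best of p[i]+r[k−i] over all sellable i≤k.
r[1] = 2
r[2] = max(2+2, 7+0) = 7
r[3] = max(2+7, 7+2, 5+0) = 9
r[4] = max(2+9, 7+7, 5+2, 12+0) = 14
r[5] = max(2+14, 7+9, 5+7, 12+2, 22+0) = 22
r[6] = max(2+22, 7+14, 5+9, 12+7, 22+2, 24+0) = 24
r[7] = max(2+24, 7+22, 5+14, …, 24+2, 18+0) = 29
Maximum revenue is $29.
Now minimize piece count subject to staying optimal: for each k, pieces[k] = 1 + min over i with p[i]+r[k−i]=r[k] of pieces[k−i].
pieces[4] = 2
pieces[5] = 1
pieces[6] = 1
pieces[7] = 2

2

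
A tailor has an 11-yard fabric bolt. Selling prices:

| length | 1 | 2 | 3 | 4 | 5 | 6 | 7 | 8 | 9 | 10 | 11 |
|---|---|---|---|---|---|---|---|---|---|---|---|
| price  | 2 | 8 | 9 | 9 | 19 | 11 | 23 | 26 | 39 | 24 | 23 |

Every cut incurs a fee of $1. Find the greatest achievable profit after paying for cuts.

Let net[k] be the best obtainable value from length k. For each k, try every first piece i and keep the best of price[i] + net[k−i] minus the 1 cut fee when i<k.
net[1] = 2
net[2] = max(2+2-1, 8+0) = 8
net[3] = max(2+8-1, 8+2-1, 9+0) = 9
net[4] = max(2+9-1, 8+8-1, 9+2-1, 9+0) = 15
net[5] = max(2+15-1, 8+9-1, 9+8-1, 9+2-1, 19+0) = 19
net[6] = max(2+19-1, 8+15-1, 9+9-1, 9+8-1, 19+2-1, 11+0) = 22
net[7] = max(2+22-1, 8+19-1, 9+15-1, …, 11+2-1, 23+0) = 26
net[8] = max(2+26-1, 8+22-1, 9+19-1, …, 23+2-1, 26+0) = 29
net[9] = max(2+29-1, 8+26-1, 9+22-1, …, 26+2-1, 39+0) = 39
net[10] = max(2+39-1, 8+29-1, 9+26-1, …, 39+2-1, 24+0) = 40
net[11] = max(2+40-1, 8+39-1, 9+29-1, …, 24+2-1, 23+0) = 46
One optimal plan: pieces 9 + 2 (1 cut) → $47 − $1 = $46.

46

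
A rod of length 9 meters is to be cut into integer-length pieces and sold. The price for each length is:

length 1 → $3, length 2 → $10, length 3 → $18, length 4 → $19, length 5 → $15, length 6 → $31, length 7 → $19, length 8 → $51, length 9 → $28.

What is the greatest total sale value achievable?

54

Let v[k] be the best obtainable value from length k. For each k, try every first piece i and keep the best of price[i] + v[k−i].
v[1] = 3
v[2] = max(3+3, 10+0) = 10
v[3] = max(3+10, 10+3, 18+0) = 18
v[4] = max(3+18, 10+10, 18+3, 19+0) = 21
v[5] = max(3+21, 10+18, 18+10, 19+3, 15+0) = 28
v[6] = max(3+28, 10+21, 18+18, 19+10, 15+3, 31+0) = 36
v[7] = max(3+36, 10+28, 18+21, …, 31+3, 19+0) = 39
v[8] = max(3+39, 10+36, 18+28, …, 19+3, 51+0) = 51
v[9] = max(3+51, 10+39, 18+36, …, 51+3, 28+0) = 54
One optimal cutting: 8 + 1 → $51 + $3 = $54.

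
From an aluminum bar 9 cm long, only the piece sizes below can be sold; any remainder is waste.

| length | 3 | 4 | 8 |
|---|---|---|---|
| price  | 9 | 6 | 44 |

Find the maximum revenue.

44

Let best[k] be the best obtainable value from length k. For each k, try every first piece i and keep the best of price[i] + best[k−i].
best[1] = 0
best[2] = 0
best[3] = 9
best[4] = 9
best[5] = 9
best[6] = 18  (first piece 3, then best[3]=9)
best[7] = 18
best[8] = 44
best[9] = 44
One optimal cutting: pieces 8 with 1 cm of scrap → $44.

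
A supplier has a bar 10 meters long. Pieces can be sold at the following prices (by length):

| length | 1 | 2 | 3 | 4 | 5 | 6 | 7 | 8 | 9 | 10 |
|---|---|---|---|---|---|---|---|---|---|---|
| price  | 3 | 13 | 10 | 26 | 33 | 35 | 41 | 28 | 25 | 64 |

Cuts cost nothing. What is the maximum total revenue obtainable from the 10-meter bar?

Consider every possible first cut. r[k] is the best of p[i]+r[k−i] over all sellable i≤k.
r[1] = 3
r[2] = max(3+3, 13+0) = 13
r[3] = max(3+13, 13+3, 10+0) = 16
r[4] = max(3+16, 13+13, 10+3, 26+0) = 26
r[5] = max(3+26, 13+16, 10+13, 26+3, 33+0) = 33
r[6] = max(3+33, 13+26, 10+16, 26+13, 33+3, 35+0) = 39
r[7] = max(3+39, 13+33, 10+26, …, 35+3, 41+0) = 46
r[8] = max(3+46, 13+39, 10+33, …, 41+3, 28+0) = 52
r[9] = max(3+52, 13+46, 10+39, …, 28+3, 25+0) = 59
r[10] = max(3+59, 13+52, 10+46, …, 25+3, 64+0) = 66
One optimal cutting: 5 + 5 → 33 + 33 = 66.

66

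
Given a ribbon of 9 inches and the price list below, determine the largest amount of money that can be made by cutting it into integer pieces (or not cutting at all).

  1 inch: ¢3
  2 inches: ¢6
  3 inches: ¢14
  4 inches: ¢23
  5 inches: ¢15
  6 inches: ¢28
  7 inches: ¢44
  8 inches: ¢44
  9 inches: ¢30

50

Let R[k] be the best obtainable value from length k. For each k, try every first piece i and keep the best of price[i] + R[k−i].
R[1] = 3
R[2] = max(3+3, 6+0) = 6
R[3] = max(3+6, 6+3, 14+0) = 14
R[4] = max(3+14, 6+6, 14+3, 23+0) = 23
R[5] = max(3+23, 6+14, 14+6, 23+3, 15+0) = 26
R[6] = max(3+26, 6+23, 14+14, 23+6, 15+3, 28+0) = 29
R[7] = max(3+29, 6+26, 14+23, …, 28+3, 44+0) = 44
R[8] = max(3+44, 6+29, 14+26, …, 44+3, 44+0) = 47
R[9] = max(3+47, 6+44, 14+29, …, 44+3, 30+0) = 50
One optimal cutting: 7 + 1 + 1 → ¢44 + ¢3 + ¢3 = ¢50.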